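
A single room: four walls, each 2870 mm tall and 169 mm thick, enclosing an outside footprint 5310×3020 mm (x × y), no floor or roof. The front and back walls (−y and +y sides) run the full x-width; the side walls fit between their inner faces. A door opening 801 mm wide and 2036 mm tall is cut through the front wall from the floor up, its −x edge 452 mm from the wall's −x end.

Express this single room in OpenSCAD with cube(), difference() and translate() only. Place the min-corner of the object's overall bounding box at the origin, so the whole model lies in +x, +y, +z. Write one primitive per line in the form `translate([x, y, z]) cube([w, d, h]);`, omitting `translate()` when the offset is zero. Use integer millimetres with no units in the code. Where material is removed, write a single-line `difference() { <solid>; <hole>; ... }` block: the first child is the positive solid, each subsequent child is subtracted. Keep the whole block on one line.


difference() { cube([5310, 169, 2870]); translate([452, 0, 0]) cube([801, 169, 2036]); }
translate([0, 2851, 0]) cube([5310, 169, 2870]);
translate([0, 169, 0]) cube([169, 2682, 2870]);
translate([5141, 169, 0]) cube([169, 2682, 2870]);


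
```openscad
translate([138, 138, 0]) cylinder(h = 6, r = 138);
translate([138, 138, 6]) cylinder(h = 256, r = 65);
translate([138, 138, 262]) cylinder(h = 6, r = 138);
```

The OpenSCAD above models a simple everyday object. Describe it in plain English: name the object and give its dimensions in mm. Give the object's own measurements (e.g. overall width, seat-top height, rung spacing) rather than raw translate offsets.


A spool: two coaxial disc flanges of radius 138 mm and thickness 6 mm, joined by a core cylinder of radius 65 mm and height 256 mm. The lower flange rests on z = 0 and the three cylinders share a vertical axis.


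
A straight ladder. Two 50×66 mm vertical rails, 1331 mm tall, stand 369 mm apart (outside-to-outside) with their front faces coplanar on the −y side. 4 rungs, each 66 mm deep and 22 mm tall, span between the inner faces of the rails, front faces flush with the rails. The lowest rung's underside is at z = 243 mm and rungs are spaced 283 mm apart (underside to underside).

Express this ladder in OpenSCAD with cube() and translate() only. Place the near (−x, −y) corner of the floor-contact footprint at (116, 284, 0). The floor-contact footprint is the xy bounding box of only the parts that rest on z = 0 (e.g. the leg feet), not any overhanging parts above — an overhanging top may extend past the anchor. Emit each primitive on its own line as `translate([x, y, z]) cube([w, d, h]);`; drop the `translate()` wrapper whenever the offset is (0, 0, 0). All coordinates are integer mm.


translate([116, 284, 0]) cube([50, 66, 1331]);
translate([435, 284, 0]) cube([50, 66, 1331]);
translate([166, 284, 243]) cube([269, 66, 22]);
translate([166, 284, 526]) cube([269, 66, 22]);
translate([166, 284, 809]) cube([269, 66, 22]);
translate([166, 284, 1092]) cube([269, 66, 22]);


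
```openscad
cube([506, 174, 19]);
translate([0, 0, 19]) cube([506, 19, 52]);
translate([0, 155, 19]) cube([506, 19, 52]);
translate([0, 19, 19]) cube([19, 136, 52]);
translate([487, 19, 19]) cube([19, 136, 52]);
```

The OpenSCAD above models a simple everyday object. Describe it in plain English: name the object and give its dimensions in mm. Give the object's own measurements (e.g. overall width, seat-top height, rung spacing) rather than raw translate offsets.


An open-topped rectangular box: outside dimensions 506×174×71 mm, with a uniform wall and base thickness of 19 mm. The base is a full 506×174 slab on the floor; four walls sit on top of the base. The front and back walls (the −y and +y sides) span the full width; the two side walls fit between them.


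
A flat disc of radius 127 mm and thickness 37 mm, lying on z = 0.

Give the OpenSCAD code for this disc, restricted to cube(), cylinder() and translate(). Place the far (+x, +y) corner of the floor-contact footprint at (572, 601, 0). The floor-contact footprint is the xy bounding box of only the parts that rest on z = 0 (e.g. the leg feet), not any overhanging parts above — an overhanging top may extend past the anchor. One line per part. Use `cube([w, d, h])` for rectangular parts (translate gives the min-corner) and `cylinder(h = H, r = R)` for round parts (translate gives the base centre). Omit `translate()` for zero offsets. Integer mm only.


translate([445, 474, 0]) cylinder(h = 37, r = 127);


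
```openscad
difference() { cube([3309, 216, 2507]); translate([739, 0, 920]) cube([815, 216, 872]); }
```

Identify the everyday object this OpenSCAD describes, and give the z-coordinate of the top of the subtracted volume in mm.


A wall with a window opening. The window head height is 1792 mm.

A wall with a rectangular opening subtracted — a window. Sill at z = 920, opening 872 mm tall, so the head is at 920 + 872 = 1792 mm.


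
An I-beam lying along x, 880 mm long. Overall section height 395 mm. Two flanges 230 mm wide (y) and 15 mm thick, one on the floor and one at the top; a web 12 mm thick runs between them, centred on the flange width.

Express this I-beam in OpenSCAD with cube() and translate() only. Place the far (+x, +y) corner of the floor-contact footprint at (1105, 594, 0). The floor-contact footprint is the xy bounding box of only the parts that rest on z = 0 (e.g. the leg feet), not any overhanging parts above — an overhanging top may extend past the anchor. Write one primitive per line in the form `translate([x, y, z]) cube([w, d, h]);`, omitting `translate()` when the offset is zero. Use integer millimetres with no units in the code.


translate([225, 364, 0]) cube([880, 230, 15]);
translate([225, 473, 15]) cube([880, 12, 365]);
translate([225, 364, 380]) cube([880, 230, 15]);


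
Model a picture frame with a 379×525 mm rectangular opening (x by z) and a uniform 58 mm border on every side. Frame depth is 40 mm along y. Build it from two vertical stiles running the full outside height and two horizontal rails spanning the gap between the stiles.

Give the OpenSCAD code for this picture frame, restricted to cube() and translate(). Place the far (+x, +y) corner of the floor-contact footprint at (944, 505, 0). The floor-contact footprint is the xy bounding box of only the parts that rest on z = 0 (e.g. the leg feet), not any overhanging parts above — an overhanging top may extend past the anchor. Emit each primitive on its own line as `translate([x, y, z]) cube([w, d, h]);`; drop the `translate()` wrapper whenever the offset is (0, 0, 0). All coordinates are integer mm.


translate([449, 465, 0]) cube([58, 40, 641]);
translate([886, 465, 0]) cube([58, 40, 641]);
translate([507, 465, 0]) cube([379, 40, 58]);
translate([507, 465, 583]) cube([379, 40, 58]);


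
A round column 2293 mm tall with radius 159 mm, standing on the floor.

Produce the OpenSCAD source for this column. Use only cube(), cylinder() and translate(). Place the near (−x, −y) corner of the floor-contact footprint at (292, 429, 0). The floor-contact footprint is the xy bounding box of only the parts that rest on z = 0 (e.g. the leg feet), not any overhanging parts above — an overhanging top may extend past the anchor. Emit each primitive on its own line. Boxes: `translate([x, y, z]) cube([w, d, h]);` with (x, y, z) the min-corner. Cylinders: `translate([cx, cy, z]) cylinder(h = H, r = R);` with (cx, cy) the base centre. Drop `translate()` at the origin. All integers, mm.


translate([451, 588, 0]) cylinder(h = 2293, r = 159);


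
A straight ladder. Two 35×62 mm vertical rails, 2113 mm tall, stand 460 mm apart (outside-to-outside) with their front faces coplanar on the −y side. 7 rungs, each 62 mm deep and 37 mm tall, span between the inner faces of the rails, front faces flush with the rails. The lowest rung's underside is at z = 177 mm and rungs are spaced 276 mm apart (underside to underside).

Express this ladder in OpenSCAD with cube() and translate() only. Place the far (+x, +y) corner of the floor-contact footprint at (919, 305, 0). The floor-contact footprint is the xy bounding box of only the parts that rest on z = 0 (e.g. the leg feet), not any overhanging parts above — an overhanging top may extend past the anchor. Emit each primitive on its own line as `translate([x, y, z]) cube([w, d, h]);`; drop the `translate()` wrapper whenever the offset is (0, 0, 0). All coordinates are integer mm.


translate([459, 243, 0]) cube([35, 62, 2113]);
translate([884, 243, 0]) cube([35, 62, 2113]);
translate([494, 243, 177]) cube([390, 62, 37]);
translate([494, 243, 453]) cube([390, 62, 37]);
translate([494, 243, 729]) cube([390, 62, 37]);
translate([494, 243, 1005]) cube([390, 62, 37]);
translate([494, 243, 1281]) cube([390, 62, 37]);
translate([494, 243, 1557]) cube([390, 62, 37]);
translate([494, 243, 1833]) cube([390, 62, 37]);


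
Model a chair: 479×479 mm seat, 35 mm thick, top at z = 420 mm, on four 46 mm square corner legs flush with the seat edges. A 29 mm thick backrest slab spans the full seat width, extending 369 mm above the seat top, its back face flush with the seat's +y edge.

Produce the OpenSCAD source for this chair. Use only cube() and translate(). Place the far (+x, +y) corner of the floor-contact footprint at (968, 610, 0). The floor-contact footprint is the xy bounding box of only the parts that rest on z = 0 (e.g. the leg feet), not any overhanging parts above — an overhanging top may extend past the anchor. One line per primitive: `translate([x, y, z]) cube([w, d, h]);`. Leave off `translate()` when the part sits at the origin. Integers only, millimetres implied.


// leg_h = 420 - 35 = 385
translate([489, 131, 385]) cube([479, 479, 35]);
translate([489, 131, 0]) cube([46, 46, 385]);
translate([922, 131, 0]) cube([46, 46, 385]);
translate([489, 564, 0]) cube([46, 46, 385]);
translate([922, 564, 0]) cube([46, 46, 385]);
translate([489, 581, 420]) cube([479, 29, 369]);


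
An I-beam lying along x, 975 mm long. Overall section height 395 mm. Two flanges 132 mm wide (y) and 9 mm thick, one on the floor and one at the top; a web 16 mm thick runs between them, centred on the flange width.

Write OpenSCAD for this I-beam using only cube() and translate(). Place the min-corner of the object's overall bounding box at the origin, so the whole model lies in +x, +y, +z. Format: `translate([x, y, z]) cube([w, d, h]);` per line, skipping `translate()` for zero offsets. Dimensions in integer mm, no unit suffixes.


cube([975, 132, 9]);
translate([0, 58, 9]) cube([975, 16, 377]);
translate([0, 0, 386]) cube([975, 132, 9]);


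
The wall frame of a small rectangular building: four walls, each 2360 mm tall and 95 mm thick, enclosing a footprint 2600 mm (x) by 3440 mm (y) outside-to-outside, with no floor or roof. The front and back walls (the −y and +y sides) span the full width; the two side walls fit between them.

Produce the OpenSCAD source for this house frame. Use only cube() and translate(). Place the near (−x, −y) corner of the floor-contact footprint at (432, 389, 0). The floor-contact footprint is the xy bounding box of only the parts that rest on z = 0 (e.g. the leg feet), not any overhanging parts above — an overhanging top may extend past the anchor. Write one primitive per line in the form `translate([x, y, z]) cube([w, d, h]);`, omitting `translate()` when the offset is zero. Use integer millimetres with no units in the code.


translate([432, 389, 0]) cube([2600, 95, 2360]);
translate([432, 3734, 0]) cube([2600, 95, 2360]);
translate([432, 484, 0]) cube([95, 3250, 2360]);
translate([2937, 484, 0]) cube([95, 3250, 2360]);


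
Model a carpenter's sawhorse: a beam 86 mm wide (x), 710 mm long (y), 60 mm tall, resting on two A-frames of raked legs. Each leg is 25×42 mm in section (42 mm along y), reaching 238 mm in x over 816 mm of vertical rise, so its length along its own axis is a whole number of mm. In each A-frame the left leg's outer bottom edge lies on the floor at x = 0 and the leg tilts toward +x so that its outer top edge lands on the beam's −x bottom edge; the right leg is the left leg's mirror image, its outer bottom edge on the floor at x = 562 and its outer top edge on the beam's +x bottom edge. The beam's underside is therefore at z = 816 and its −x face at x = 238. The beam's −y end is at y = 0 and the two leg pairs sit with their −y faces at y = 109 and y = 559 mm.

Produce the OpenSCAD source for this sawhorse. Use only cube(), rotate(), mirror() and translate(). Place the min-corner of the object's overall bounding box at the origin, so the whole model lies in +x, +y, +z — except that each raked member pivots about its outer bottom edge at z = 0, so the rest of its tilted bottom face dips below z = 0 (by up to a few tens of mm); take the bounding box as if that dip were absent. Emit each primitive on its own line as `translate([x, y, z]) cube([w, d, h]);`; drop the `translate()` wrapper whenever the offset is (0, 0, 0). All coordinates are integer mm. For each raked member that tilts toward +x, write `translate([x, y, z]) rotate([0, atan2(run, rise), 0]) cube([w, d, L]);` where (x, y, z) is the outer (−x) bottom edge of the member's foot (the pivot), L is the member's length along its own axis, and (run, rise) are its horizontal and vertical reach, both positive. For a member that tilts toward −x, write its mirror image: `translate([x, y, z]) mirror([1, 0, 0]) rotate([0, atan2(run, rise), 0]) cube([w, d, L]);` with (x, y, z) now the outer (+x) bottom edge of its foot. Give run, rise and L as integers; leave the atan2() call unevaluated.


// leg length = √(238² + 816²) = 850
// right-leg outer foot x = 2·238 + 86 = 562
// beam min-corner = (238, 0, 816)
translate([238, 0, 816]) cube([86, 710, 60]);
translate([0, 109, 0]) rotate([0, atan2(238, 816), 0]) cube([25, 42, 850]);
translate([562, 109, 0]) mirror([1, 0, 0]) rotate([0, atan2(238, 816), 0]) cube([25, 42, 850]);
translate([0, 559, 0]) rotate([0, atan2(238, 816), 0]) cube([25, 42, 850]);
translate([562, 559, 0]) mirror([1, 0, 0]) rotate([0, atan2(238, 816), 0]) cube([25, 42, 850]);


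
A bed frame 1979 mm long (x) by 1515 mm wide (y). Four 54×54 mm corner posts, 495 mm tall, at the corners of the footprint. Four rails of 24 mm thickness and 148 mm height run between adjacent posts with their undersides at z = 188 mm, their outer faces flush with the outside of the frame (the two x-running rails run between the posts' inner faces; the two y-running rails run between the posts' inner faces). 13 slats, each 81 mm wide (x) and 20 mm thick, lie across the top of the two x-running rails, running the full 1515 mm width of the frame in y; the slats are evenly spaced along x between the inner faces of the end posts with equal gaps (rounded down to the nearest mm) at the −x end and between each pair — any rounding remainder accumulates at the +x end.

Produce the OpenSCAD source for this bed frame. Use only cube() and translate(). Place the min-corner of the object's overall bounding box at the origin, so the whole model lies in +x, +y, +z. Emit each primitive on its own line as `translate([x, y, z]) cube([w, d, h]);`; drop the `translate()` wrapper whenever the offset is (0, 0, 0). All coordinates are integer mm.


cube([54, 54, 495]);
translate([0, 1461, 0]) cube([54, 54, 495]);
translate([1925, 0, 0]) cube([54, 54, 495]);
translate([1925, 1461, 0]) cube([54, 54, 495]);
translate([54, 0, 188]) cube([1871, 24, 148]);
translate([54, 1491, 188]) cube([1871, 24, 148]);
translate([0, 54, 188]) cube([24, 1407, 148]);
translate([1955, 54, 188]) cube([24, 1407, 148]);
translate([112, 0, 336]) cube([81, 1515, 20]);
translate([251, 0, 336]) cube([81, 1515, 20]);
translate([390, 0, 336]) cube([81, 1515, 20]);
translate([529, 0, 336]) cube([81, 1515, 20]);
translate([668, 0, 336]) cube([81, 1515, 20]);
translate([807, 0, 336]) cube([81, 1515, 20]);
translate([946, 0, 336]) cube([81, 1515, 20]);
translate([1085, 0, 336]) cube([81, 1515, 20]);
translate([1224, 0, 336]) cube([81, 1515, 20]);
translate([1363, 0, 336]) cube([81, 1515, 20]);
translate([1502, 0, 336]) cube([81, 1515, 20]);
translate([1641, 0, 336]) cube([81, 1515, 20]);
translate([1780, 0, 336]) cube([81, 1515, 20]);


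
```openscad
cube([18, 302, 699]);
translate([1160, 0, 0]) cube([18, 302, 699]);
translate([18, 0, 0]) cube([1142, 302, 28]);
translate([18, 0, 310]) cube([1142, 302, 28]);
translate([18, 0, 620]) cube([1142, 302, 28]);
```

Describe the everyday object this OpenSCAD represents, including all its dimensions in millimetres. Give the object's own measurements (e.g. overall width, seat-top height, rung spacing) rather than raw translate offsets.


An open bookshelf. Two side panels, each 18 mm thick, 302 mm deep and 699 mm tall, stand 1178 mm apart (outside-to-outside). Between them sit 3 shelves, each 28 mm thick and 302 mm deep, spanning the full gap between the sides. The bottom shelf rests on the floor (its underside at z = 0) and the clear gap between one shelf's top and the next shelf's underside is 282 mm.


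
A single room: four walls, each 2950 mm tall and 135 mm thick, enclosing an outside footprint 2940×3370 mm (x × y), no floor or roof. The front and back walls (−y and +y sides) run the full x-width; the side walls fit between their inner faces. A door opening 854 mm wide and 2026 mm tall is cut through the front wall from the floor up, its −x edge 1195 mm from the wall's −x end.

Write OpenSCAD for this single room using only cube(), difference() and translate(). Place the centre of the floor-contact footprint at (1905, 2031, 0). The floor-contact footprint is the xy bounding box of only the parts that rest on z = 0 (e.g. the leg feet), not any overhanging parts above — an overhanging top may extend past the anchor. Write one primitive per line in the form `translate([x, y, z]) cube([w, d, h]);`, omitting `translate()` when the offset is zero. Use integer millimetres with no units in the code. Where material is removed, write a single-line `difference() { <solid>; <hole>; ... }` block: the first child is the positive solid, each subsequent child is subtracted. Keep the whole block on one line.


difference() { translate([435, 346, 0]) cube([2940, 135, 2950]); translate([1630, 346, 0]) cube([854, 135, 2026]); }
translate([435, 3581, 0]) cube([2940, 135, 2950]);
translate([435, 481, 0]) cube([135, 3100, 2950]);
translate([3240, 481, 0]) cube([135, 3100, 2950]);


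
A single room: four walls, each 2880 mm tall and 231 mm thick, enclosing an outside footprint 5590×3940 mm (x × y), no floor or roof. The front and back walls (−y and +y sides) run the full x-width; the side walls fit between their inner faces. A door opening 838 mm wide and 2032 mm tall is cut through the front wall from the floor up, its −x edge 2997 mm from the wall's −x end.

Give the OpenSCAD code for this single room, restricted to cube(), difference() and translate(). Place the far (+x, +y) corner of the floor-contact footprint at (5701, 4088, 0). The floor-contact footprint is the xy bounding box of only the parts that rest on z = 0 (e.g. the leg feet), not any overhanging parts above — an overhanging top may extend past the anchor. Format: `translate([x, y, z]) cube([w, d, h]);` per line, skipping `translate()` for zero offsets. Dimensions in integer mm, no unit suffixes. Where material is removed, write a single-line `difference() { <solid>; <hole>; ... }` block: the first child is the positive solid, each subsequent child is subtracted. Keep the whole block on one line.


difference() { translate([111, 148, 0]) cube([5590, 231, 2880]); translate([3108, 148, 0]) cube([838, 231, 2032]); }
translate([111, 3857, 0]) cube([5590, 231, 2880]);
translate([111, 379, 0]) cube([231, 3478, 2880]);
translate([5470, 379, 0]) cube([231, 3478, 2880]);


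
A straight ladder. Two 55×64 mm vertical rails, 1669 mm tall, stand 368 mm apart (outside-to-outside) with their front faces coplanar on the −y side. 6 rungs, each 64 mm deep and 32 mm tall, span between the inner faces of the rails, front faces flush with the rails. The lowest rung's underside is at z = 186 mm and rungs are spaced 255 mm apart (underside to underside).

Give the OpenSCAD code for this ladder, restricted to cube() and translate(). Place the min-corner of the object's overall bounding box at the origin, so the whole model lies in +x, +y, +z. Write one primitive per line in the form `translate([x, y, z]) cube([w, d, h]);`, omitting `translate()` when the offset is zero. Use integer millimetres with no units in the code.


cube([55, 64, 1669]);
translate([313, 0, 0]) cube([55, 64, 1669]);
translate([55, 0, 186]) cube([258, 64, 32]);
translate([55, 0, 441]) cube([258, 64, 32]);
translate([55, 0, 696]) cube([258, 64, 32]);
translate([55, 0, 951]) cube([258, 64, 32]);
translate([55, 0, 1206]) cube([258, 64, 32]);
translate([55, 0, 1461]) cube([258, 64, 32]);


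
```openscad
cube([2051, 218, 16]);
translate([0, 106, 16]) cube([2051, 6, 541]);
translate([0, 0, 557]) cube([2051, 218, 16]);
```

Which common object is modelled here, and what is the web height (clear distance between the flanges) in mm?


An I-beam. The web height is 541 mm.

Two wide flanges with a thin centred web — an I-beam. Overall 573 mm minus two 16 mm flanges gives a web of 573 − 2·16 = 541 mm.


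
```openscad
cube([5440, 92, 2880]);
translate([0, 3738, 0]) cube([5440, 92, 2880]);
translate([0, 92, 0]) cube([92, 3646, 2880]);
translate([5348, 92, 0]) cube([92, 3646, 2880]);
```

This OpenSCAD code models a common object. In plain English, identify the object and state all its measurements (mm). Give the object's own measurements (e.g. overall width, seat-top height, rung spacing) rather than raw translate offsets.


The wall frame of a small rectangular building: four walls, each 2880 mm tall and 92 mm thick, enclosing a footprint 5440 mm (x) by 3830 mm (y) outside-to-outside, with no floor or roof. The front and back walls (the −y and +y sides) span the full width; the two side walls fit between them.


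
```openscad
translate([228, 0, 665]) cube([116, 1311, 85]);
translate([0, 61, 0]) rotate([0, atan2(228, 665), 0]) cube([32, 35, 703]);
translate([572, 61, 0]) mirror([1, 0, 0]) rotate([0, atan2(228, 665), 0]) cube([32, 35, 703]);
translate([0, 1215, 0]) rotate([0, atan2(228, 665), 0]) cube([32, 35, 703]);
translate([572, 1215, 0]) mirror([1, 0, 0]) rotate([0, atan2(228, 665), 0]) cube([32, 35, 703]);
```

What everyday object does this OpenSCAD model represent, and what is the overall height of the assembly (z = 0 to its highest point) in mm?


A sawhorse. The overall height is 750 mm.

A beam across two mirrored pairs of raked legs — a sawhorse. The beam's underside is at z = 665 (matching the legs' vertical rise in atan2(228, 665)) and the beam is 85 mm tall, so its top is at 665 + 85 = 750 mm. The raked legs top out at the beam's underside, so that is the highest point.


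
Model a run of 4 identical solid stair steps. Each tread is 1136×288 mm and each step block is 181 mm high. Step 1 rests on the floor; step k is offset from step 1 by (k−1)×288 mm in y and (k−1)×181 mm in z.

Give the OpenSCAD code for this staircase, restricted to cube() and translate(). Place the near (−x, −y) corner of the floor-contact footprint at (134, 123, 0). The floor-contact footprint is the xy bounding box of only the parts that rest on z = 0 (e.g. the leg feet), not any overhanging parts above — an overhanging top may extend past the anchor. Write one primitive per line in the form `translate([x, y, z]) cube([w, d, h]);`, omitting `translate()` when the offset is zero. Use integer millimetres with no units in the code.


translate([134, 123, 0]) cube([1136, 288, 181]);
translate([134, 411, 181]) cube([1136, 288, 181]);
translate([134, 699, 362]) cube([1136, 288, 181]);
translate([134, 987, 543]) cube([1136, 288, 181]);


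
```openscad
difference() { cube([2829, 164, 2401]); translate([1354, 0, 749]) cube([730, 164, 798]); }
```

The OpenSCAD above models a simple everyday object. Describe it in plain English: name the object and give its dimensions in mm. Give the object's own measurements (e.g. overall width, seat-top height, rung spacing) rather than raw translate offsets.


A wall 2829 mm long (x), 164 mm thick (y), 2401 mm tall, with a rectangular window opening cut through it. The opening is 730 mm wide and 798 mm tall; its sill is at z = 749 mm and its near (−x) edge is 1354 mm from the wall's −x end. The opening passes through the full wall thickness.


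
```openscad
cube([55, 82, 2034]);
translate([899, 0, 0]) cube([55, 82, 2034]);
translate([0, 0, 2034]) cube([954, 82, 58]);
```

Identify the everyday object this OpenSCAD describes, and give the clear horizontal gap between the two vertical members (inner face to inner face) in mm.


A door frame. The clear opening width is 844 mm.

Two 2034 mm tall posts with a header on top — a door frame. The left jamb is 55 mm wide at x = 0; the right jamb starts at x = 899. The clear opening is 899 − 55 = 844 mm.


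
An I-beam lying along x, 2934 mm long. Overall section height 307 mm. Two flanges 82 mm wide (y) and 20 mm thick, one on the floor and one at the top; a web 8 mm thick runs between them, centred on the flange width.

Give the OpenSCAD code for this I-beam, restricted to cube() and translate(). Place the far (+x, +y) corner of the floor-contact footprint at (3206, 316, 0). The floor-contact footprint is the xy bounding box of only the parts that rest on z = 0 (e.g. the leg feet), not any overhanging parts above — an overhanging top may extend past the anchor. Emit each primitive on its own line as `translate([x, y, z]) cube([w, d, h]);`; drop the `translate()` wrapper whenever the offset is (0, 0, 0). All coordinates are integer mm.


translate([272, 234, 0]) cube([2934, 82, 20]);
translate([272, 271, 20]) cube([2934, 8, 267]);
translate([272, 234, 287]) cube([2934, 82, 20]);


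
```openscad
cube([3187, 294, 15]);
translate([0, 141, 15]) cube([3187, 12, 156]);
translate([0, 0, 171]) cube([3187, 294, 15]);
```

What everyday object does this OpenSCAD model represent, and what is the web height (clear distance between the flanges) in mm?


An I-beam. The web height is 156 mm.

Two wide flanges with a thin centred web — an I-beam. Overall 186 mm minus two 15 mm flanges gives a web of 186 − 2·15 = 156 mm.


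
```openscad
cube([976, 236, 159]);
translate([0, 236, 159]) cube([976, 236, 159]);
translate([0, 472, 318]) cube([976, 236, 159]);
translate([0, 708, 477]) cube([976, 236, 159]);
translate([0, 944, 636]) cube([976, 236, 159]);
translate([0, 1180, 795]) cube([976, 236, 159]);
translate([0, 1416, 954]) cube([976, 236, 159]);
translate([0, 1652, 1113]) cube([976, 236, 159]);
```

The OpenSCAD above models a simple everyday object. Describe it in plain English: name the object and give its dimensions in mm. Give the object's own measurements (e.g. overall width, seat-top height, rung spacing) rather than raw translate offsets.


A straight staircase of 8 solid steps. Each step is 976 mm wide (x), 236 mm deep (y, the going) and 159 mm tall (the rise). The first step rests on the floor; each subsequent step sits one going further in +y and one rise higher in +z, directly behind and above the previous step with no overlap.


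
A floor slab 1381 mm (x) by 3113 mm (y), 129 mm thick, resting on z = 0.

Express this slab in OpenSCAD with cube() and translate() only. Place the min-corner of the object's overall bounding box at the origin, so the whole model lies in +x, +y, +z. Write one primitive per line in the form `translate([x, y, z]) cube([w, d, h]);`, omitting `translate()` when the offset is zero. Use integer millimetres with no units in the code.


cube([1381, 3113, 129]);


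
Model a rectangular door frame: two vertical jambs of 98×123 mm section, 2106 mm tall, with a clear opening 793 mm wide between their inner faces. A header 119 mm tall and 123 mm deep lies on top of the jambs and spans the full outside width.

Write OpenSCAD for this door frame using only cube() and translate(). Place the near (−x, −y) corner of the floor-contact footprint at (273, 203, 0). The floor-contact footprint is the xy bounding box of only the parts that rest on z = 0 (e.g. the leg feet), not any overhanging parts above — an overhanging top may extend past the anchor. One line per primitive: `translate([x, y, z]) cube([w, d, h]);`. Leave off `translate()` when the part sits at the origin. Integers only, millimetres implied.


translate([273, 203, 0]) cube([98, 123, 2106]);
translate([1164, 203, 0]) cube([98, 123, 2106]);
translate([273, 203, 2106]) cube([989, 123, 119]);


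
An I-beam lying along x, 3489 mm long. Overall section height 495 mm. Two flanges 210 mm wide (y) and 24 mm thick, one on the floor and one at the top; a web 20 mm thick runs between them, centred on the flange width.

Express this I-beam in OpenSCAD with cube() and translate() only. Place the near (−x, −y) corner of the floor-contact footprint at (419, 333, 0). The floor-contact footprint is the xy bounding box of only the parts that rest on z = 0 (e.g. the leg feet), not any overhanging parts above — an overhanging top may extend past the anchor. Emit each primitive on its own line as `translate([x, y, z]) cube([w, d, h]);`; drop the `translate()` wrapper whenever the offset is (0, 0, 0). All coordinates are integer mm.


translate([419, 333, 0]) cube([3489, 210, 24]);
translate([419, 428, 24]) cube([3489, 20, 447]);
translate([419, 333, 471]) cube([3489, 210, 24]);


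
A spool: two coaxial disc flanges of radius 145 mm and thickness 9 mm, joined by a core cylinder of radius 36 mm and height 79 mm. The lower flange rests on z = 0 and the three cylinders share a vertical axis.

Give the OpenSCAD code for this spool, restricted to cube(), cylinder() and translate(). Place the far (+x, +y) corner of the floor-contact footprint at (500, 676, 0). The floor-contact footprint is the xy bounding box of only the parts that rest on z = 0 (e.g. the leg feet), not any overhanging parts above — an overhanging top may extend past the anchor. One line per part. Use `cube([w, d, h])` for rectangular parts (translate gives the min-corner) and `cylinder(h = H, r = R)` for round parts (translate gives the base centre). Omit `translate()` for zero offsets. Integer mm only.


translate([355, 531, 0]) cylinder(h = 9, r = 145);
translate([355, 531, 9]) cylinder(h = 79, r = 36);
translate([355, 531, 88]) cylinder(h = 9, r = 145);


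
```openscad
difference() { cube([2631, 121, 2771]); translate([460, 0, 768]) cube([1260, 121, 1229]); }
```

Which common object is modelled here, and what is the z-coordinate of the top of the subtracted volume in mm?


A wall with a window opening. The window head height is 1997 mm.

A wall with a rectangular opening subtracted — a window. Sill at z = 768, opening 1229 mm tall, so the head is at 768 + 1229 = 1997 mm.


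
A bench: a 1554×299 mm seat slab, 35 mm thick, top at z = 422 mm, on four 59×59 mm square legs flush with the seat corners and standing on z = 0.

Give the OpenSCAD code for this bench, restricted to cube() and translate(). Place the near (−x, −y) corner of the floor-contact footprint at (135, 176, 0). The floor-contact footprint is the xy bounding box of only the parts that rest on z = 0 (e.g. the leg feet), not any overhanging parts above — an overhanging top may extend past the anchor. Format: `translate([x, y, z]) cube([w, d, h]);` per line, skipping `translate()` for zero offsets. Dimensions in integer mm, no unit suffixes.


translate([135, 176, 387]) cube([1554, 299, 35]);
translate([135, 176, 0]) cube([59, 59, 387]);
translate([135, 416, 0]) cube([59, 59, 387]);
translate([1630, 176, 0]) cube([59, 59, 387]);
translate([1630, 416, 0]) cube([59, 59, 387]);


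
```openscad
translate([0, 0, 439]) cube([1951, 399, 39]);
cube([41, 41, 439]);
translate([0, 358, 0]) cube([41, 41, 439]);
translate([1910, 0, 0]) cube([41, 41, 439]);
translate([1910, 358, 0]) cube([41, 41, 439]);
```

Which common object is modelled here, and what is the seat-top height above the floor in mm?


A bench. The seat-top height is 478 mm.

A long slab on four corner posts — a bench. The slab sits at z = 439 with thickness 39, so the top is 439 + 39 = 478 mm.


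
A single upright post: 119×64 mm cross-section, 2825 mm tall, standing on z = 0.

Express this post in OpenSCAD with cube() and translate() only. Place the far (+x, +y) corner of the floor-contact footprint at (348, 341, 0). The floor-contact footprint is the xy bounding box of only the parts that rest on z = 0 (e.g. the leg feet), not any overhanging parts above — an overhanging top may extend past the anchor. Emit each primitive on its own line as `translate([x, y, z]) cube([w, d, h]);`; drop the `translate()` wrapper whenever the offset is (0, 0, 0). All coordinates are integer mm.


translate([229, 277, 0]) cube([119, 64, 2825]);


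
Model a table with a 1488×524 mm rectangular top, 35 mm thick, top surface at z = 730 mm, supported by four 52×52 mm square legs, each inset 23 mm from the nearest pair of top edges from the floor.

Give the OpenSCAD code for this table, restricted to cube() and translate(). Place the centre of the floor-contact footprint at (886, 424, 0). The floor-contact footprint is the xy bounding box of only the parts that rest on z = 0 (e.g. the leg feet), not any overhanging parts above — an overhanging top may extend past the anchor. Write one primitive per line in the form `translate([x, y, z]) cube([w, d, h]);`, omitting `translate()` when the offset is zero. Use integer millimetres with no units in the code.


translate([142, 162, 695]) cube([1488, 524, 35]);
translate([165, 185, 0]) cube([52, 52, 695]);
translate([1555, 185, 0]) cube([52, 52, 695]);
translate([165, 611, 0]) cube([52, 52, 695]);
translate([1555, 611, 0]) cube([52, 52, 695]);


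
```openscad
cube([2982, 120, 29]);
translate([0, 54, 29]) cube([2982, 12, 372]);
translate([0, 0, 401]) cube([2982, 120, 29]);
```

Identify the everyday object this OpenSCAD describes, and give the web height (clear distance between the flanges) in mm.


An I-beam. The web height is 372 mm.

Two wide flanges with a thin centred web — an I-beam. Overall 430 mm minus two 29 mm flanges gives a web of 430 − 2·29 = 372 mm.


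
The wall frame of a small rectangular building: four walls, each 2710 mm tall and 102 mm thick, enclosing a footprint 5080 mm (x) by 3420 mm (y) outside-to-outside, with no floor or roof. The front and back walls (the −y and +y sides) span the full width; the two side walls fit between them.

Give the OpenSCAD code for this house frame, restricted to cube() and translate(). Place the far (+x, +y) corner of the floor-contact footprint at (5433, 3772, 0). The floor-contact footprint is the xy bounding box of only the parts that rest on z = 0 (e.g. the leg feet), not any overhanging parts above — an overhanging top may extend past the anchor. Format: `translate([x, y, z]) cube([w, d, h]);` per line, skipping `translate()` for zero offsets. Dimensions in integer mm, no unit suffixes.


translate([353, 352, 0]) cube([5080, 102, 2710]);
translate([353, 3670, 0]) cube([5080, 102, 2710]);
translate([353, 454, 0]) cube([102, 3216, 2710]);
translate([5331, 454, 0]) cube([102, 3216, 2710]);


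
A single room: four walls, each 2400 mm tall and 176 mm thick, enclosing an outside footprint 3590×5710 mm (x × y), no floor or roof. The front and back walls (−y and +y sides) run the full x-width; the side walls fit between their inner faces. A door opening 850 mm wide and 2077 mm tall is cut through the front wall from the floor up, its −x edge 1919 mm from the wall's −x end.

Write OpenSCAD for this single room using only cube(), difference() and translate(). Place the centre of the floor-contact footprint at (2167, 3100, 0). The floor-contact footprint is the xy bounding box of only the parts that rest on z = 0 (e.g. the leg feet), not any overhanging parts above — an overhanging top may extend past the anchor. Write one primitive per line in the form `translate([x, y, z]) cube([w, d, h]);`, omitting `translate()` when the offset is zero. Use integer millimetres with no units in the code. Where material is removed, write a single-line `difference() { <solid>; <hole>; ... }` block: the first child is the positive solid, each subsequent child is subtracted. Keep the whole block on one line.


difference() { translate([372, 245, 0]) cube([3590, 176, 2400]); translate([2291, 245, 0]) cube([850, 176, 2077]); }
translate([372, 5779, 0]) cube([3590, 176, 2400]);
translate([372, 421, 0]) cube([176, 5358, 2400]);
translate([3786, 421, 0]) cube([176, 5358, 2400]);


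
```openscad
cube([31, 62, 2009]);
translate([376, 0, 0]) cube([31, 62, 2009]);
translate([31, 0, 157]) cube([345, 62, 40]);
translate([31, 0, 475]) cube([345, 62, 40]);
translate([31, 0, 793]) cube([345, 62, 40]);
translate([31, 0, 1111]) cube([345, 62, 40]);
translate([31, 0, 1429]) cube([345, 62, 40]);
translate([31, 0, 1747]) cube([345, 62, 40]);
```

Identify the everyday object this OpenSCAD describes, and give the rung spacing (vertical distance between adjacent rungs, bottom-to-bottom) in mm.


A ladder. The rung spacing is 318 mm.

Two tall 31×62 posts with 6 short bars between them — a ladder. Adjacent rungs sit at z = 157 and z = 475, so the spacing is 475 − 157 = 318 mm.


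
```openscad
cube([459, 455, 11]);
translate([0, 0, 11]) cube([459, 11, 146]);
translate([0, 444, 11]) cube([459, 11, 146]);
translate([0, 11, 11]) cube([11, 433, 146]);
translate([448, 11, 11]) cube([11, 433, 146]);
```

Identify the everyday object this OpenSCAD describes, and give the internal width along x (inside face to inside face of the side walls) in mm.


An open box. The internal width is 437 mm.

A 459×455 base slab with four walls standing on it — an open box. The base is 459 mm wide and the walls are 11 mm thick, so the internal width is 459 − 2 × 11 = 437 mm.


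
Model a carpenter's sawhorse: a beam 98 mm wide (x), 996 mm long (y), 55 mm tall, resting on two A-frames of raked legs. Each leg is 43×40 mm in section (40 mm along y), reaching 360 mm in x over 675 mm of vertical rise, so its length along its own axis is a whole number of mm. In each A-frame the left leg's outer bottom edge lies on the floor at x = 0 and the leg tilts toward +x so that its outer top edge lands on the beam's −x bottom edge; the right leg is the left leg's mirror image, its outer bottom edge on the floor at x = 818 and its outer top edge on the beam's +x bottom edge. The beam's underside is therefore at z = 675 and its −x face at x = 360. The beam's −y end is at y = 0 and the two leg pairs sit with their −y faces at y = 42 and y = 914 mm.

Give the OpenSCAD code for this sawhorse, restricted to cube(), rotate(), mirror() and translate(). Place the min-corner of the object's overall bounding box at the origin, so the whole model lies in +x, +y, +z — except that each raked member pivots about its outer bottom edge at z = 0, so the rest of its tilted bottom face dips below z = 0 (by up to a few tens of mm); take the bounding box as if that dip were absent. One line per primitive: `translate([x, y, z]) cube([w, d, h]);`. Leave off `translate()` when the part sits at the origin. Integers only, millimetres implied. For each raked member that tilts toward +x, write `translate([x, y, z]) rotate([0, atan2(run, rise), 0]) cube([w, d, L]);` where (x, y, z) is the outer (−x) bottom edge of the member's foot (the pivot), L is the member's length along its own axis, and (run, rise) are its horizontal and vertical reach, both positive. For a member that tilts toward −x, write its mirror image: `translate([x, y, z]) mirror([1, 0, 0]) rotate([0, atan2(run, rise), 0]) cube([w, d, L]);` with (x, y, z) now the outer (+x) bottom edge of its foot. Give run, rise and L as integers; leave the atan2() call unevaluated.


translate([360, 0, 675]) cube([98, 996, 55]);
translate([0, 42, 0]) rotate([0, atan2(360, 675), 0]) cube([43, 40, 765]);
translate([818, 42, 0]) mirror([1, 0, 0]) rotate([0, atan2(360, 675), 0]) cube([43, 40, 765]);
translate([0, 914, 0]) rotate([0, atan2(360, 675), 0]) cube([43, 40, 765]);
translate([818, 914, 0]) mirror([1, 0, 0]) rotate([0, atan2(360, 675), 0]) cube([43, 40, 765]);
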